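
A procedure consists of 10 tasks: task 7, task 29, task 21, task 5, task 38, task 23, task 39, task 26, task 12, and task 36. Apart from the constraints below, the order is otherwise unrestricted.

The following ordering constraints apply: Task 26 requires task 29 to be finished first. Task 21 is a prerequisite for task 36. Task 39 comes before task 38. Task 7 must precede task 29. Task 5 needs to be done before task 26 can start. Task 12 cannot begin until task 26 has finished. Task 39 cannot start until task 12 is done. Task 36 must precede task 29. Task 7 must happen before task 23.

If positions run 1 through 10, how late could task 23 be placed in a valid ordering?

No constraint forces any task after task 23, so it can be placed last, in position 10.

10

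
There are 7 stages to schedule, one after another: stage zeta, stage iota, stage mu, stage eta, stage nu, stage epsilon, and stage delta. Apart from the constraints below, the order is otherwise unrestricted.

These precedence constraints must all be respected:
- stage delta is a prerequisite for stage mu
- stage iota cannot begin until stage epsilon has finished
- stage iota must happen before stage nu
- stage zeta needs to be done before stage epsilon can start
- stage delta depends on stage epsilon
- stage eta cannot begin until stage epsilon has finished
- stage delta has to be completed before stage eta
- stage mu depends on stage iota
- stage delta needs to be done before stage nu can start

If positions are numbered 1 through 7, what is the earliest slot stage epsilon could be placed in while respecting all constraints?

The only stage forced before stage epsilon (directly or transitively) is stage zeta.
With 1 mandatory predecessor, the earliest stage epsilon can sit is position 1+1 = 2, and placing just that one first achieves it.

2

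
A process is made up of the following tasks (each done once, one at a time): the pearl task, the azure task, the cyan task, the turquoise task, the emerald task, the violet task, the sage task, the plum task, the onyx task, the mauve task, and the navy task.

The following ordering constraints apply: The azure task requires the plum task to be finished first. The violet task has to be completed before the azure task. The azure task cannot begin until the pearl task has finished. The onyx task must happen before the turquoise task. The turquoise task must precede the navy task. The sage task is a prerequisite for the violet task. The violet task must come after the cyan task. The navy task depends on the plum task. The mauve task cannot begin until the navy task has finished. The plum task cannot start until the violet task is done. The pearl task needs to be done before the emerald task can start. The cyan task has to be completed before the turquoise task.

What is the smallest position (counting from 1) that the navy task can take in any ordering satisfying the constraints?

Every task that must precede the navy task has to come before it. Tracing all chains that end at the navy task, those tasks are: the cyan task, the turquoise task, the violet task, the sage task, the plum task, the onyx task — 6 in total.
With 6 mandatory predecessors, the earliest the navy task can sit is position 6+1 = 7, and placing just those 6 first achieves it.

7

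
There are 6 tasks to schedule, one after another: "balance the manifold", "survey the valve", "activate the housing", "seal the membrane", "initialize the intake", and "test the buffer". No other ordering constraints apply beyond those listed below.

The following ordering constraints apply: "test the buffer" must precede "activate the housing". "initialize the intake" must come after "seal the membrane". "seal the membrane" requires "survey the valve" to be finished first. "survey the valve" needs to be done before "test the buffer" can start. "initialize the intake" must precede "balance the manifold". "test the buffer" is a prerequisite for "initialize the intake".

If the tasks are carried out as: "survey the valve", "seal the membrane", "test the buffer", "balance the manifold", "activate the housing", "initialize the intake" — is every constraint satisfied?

In the proposed order, "balance the manifold" appears before "initialize the intake".
But one of the constraints requires "initialize the intake" before "balance the manifold", so this ordering violates it.

No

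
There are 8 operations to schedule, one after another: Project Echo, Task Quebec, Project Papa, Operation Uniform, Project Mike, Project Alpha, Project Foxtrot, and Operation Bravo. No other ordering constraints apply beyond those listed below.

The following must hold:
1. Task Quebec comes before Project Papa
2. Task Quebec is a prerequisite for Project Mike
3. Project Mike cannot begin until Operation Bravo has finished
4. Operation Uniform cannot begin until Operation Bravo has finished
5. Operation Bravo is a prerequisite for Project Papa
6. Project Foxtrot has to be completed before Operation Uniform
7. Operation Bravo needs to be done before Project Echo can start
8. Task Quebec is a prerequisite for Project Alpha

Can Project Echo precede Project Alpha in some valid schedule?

Nothing in the constraints forces Project Alpha before Project Echo — there is no chain from Project Alpha to Project Echo.
So a valid ordering placing Project Echo earlier than Project Alpha exists.

Yes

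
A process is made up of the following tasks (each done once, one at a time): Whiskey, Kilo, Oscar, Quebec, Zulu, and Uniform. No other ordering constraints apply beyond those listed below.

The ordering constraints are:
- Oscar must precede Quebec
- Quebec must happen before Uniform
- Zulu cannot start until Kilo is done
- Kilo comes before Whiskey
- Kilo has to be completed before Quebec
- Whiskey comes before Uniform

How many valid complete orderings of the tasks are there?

23

The tasks with no prerequisites are Kilo, Oscar; any of them can be placed first.
Counting all ways to extend the partial order to a total order gives 23.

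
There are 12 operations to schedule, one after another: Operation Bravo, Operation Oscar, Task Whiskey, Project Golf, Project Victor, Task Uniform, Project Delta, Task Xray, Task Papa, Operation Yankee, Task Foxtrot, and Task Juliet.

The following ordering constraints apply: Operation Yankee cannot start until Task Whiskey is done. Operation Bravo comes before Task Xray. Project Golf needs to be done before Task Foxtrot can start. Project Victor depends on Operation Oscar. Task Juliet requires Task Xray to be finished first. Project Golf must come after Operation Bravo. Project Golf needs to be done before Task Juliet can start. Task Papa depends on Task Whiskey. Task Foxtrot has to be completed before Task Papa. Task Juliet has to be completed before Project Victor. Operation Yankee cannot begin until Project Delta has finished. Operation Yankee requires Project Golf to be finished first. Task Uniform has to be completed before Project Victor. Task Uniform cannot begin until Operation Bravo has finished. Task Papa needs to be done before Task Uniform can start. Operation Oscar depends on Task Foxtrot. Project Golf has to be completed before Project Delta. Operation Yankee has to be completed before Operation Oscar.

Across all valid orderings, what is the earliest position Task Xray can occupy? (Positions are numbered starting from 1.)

2

Working backwards through the constraints from Task Xray, its only required predecessor is Operation Bravo.
With 1 mandatory predecessor, the earliest Task Xray can sit is position 1+1 = 2, and placing just that one first achieves it.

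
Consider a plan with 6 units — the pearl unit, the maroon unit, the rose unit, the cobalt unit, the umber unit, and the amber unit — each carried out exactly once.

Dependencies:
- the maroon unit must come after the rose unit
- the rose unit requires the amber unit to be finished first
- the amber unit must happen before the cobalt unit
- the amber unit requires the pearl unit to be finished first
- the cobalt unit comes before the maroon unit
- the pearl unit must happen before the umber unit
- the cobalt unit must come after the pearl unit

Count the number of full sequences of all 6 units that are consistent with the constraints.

The pearl unit is the only unit with nothing required before it, so every ordering starts there.
Enumerating by repeatedly choosing an available unit (one whose prerequisites are all placed) gives 10 distinct complete orderings.

10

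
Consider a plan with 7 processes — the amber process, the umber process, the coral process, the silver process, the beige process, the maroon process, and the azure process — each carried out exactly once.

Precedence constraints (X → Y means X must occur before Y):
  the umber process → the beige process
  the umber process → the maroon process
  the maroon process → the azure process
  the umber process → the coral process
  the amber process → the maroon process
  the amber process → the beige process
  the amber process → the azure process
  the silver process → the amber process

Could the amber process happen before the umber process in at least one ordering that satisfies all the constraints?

Yes

Nothing in the constraints forces the umber process before the amber process — there is no chain from the umber process to the amber process.
That means at least one valid schedule has the amber process before the umber process.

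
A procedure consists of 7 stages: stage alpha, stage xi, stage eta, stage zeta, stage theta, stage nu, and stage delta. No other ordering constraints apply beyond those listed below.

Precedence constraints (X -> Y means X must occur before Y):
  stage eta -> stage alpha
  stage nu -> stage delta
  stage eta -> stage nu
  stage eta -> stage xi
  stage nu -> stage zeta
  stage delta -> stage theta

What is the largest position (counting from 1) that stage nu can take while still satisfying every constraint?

4

Every stage that must follow stage nu has to come after it. Tracing all chains starting from stage nu, those stages are: stage zeta, stage theta, stage delta — 3 in total.
So at least 3 stages follow stage nu, putting stage nu no later than position 4. That position is achievable by scheduling everything else first.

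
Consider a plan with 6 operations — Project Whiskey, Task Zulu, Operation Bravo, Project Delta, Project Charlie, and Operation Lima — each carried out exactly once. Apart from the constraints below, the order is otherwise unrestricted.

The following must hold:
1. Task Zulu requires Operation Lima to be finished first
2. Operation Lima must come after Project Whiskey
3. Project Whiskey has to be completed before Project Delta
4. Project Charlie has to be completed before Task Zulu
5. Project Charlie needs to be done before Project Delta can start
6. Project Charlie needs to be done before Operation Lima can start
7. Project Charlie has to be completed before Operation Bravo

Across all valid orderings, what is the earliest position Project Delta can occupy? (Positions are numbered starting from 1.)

3

Working backwards through the constraints from Project Delta, its full set of required predecessors is Project Whiskey, Project Charlie — 2 of them.
So at minimum 2 operations come before Project Delta, putting Project Delta no earlier than position 3. That position is achievable by scheduling exactly those predecessors first.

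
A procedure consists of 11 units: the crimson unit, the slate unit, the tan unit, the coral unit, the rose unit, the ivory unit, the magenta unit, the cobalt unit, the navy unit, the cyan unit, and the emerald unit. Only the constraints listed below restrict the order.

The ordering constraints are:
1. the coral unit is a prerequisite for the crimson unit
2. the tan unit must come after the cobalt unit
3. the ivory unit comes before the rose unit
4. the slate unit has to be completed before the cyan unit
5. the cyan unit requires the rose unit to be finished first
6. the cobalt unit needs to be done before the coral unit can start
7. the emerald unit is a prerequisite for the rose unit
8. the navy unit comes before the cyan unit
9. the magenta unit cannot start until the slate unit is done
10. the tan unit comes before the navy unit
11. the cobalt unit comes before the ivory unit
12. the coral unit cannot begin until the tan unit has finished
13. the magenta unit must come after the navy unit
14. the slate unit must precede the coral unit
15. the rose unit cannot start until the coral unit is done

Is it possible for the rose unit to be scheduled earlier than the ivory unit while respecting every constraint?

There is a dependency chain the ivory unit → the rose unit, so the rose unit always comes after the ivory unit.
Hence the rose unit can never be scheduled before the ivory unit.

No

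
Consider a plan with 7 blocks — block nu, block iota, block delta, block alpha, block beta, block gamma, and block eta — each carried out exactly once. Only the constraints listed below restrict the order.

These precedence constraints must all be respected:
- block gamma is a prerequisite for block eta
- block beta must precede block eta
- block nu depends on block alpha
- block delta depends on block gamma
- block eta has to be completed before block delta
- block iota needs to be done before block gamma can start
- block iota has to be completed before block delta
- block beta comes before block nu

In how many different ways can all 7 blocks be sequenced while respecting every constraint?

53

3 blocks have no prerequisites (block iota, block alpha, block beta), so any of them could come first.
Systematically extending each partial ordering one block at a time and counting, there are 53 complete orderings.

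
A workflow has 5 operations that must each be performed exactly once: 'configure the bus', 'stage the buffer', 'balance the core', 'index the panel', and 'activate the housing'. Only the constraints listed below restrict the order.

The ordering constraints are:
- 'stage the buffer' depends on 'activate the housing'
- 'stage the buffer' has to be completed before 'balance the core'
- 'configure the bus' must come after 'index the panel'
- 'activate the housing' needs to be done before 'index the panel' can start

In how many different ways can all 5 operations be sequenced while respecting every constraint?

'activate the housing' is the only operation with nothing required before it, so every ordering starts there.
Systematically extending each partial ordering one operation at a time and counting, there are 6 complete orderings.

6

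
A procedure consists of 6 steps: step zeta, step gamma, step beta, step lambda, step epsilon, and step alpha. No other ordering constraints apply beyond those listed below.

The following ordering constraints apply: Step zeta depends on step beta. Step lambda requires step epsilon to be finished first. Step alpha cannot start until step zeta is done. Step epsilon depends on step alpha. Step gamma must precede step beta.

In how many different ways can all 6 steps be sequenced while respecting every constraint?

1

Only step gamma has no prerequisites, so it must go first.
Continuing from there, at each step only one step has all its prerequisites placed, so the ordering is fully determined — there is exactly 1.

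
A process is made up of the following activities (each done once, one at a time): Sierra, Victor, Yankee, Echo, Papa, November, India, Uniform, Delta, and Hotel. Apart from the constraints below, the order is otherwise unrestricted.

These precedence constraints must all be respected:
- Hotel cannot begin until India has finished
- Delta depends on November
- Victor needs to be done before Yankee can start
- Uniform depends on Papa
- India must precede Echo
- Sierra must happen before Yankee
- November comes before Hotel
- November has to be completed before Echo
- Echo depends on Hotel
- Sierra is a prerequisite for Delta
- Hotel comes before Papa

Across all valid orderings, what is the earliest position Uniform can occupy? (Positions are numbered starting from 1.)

Every activity that must precede Uniform has to come before it. Tracing all chains that end at Uniform, those activities are: Papa, November, India, Hotel — 4 in total.
So at minimum 4 activities come before Uniform, putting Uniform no earlier than position 5. That position is achievable by scheduling exactly those predecessors first.

5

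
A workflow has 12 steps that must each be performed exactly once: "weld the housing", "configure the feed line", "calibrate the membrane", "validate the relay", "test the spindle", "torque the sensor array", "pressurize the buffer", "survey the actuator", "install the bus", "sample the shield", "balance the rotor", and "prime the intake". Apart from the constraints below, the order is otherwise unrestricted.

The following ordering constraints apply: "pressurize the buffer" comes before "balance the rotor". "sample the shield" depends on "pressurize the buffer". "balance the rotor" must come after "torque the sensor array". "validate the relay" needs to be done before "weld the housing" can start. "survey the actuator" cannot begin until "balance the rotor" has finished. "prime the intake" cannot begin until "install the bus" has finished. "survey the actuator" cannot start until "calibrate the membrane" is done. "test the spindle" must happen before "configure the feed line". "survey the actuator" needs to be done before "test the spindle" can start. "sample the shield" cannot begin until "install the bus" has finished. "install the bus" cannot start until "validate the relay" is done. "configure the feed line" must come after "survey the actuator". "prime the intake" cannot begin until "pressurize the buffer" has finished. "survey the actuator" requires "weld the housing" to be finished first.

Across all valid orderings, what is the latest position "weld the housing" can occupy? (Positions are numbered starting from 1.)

9

The steps that are forced after "weld the housing", directly or by a chain of constraints, are "configure the feed line", "test the spindle", "survey the actuator". That's 3 steps.
So at least 3 steps follow "weld the housing", putting "weld the housing" no later than position 9. That position is achievable by scheduling everything else first.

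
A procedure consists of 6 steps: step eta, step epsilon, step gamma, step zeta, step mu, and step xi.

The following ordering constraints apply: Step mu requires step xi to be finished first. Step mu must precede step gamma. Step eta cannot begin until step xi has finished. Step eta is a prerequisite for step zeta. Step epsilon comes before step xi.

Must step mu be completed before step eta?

Nothing in the constraints links step mu and step eta; they are unordered relative to each other.
A valid ordering placing step eta before step mu exists, so the answer is no.

No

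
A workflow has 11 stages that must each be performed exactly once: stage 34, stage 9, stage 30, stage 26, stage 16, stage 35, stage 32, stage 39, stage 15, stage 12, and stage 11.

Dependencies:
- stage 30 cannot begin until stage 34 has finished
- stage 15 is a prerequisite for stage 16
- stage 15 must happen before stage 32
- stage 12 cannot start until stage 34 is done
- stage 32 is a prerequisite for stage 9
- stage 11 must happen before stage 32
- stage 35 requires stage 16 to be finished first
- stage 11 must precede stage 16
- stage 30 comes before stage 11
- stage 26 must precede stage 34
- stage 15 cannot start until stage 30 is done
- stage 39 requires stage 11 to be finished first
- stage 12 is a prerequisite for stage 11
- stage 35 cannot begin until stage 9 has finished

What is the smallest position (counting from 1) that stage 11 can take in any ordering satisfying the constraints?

5

Every stage that must precede stage 11 has to come before it. Tracing all chains that end at stage 11, those stages are: stage 34, stage 30, stage 26, stage 12 — 4 in total.
So at minimum 4 stages come before stage 11, putting stage 11 no earlier than position 5. That position is achievable by scheduling exactly those predecessors first.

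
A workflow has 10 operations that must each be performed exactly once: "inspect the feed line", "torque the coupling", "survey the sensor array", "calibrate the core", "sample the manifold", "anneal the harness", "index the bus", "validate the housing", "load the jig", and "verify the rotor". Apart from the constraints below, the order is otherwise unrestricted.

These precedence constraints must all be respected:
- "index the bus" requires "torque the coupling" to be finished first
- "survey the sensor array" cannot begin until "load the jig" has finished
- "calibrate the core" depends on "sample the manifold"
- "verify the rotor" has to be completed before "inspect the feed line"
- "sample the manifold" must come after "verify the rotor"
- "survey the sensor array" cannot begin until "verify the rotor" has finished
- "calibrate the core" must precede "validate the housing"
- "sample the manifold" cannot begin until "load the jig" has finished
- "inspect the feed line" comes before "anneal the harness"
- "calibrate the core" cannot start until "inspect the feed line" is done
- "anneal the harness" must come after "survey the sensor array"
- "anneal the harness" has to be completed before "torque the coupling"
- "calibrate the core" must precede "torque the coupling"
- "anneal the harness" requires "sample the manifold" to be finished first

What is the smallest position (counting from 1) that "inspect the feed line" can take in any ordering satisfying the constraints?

2

The only operation forced before "inspect the feed line" (directly or transitively) is "verify the rotor".
With 1 mandatory predecessor, the earliest "inspect the feed line" can sit is position 1+1 = 2, and placing just that one first achieves it.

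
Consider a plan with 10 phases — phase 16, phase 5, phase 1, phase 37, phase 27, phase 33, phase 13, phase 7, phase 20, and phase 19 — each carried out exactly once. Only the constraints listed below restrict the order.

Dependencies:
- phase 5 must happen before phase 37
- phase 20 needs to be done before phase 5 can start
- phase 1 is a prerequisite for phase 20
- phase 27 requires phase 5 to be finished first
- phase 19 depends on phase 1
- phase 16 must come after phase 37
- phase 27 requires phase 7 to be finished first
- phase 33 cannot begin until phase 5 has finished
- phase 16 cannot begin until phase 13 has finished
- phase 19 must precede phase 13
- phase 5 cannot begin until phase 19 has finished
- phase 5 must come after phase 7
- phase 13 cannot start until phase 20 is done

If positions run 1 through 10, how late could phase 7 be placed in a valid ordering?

Following every chain forward from phase 7, the phases that must come later are phase 16, phase 5, phase 37, phase 27, phase 33 — 5 of them.
With 5 mandatory successors out of 10 phases total, the latest slot for phase 7 is 10−5 = 5, and it's reachable by doing all non-successors before phase 7.

5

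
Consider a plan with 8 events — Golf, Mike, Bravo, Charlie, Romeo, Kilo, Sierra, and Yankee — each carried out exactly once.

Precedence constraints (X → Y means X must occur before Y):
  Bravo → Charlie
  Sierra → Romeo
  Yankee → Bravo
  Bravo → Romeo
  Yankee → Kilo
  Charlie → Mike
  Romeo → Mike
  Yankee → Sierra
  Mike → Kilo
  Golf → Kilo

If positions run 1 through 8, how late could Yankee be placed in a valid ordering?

Following every chain forward from Yankee, the events that must come later are Mike, Bravo, Charlie, Romeo, Kilo, Sierra — 6 of them.
With 6 mandatory successors out of 8 events total, the latest slot for Yankee is 8−6 = 2, and it's reachable by doing all non-successors before Yankee.

2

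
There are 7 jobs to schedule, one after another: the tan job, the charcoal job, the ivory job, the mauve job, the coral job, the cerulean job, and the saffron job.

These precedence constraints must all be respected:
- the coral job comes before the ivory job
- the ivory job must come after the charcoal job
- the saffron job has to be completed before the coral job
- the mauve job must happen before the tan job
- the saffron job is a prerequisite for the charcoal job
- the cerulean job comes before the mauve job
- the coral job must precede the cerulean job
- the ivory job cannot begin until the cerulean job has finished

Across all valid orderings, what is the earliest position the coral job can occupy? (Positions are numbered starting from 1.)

Working backwards through the constraints from the coral job, its only required predecessor is the saffron job.
So at minimum 1 job comes before the coral job, putting the coral job no earlier than position 2. That position is achievable by scheduling exactly that predecessor first.

2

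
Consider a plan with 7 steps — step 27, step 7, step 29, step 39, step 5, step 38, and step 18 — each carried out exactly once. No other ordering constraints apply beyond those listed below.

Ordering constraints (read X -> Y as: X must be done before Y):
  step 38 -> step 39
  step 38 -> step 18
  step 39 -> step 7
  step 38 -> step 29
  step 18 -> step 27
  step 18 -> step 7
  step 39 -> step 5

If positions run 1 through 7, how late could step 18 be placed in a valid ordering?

The steps that are forced after step 18, directly or by a chain of constraints, are step 27, step 7. That's 2 steps.
So at least 2 steps follow step 18, putting step 18 no later than position 5. That position is achievable by scheduling everything else first.

5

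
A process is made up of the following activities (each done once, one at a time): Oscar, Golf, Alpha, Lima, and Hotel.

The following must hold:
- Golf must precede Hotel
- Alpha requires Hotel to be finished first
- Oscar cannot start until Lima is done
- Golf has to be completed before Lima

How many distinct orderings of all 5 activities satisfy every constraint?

6

Golf is the only activity with nothing required before it, so every ordering starts there.
Counting all ways to extend the partial order to a total order gives 6.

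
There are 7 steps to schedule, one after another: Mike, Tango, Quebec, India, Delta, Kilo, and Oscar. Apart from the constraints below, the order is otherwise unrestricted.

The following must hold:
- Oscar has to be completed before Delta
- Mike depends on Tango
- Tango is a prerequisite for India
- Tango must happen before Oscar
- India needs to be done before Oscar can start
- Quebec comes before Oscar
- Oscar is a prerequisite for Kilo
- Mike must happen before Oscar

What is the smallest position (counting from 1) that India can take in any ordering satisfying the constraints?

Working backwards through the constraints from India, its only required predecessor is Tango.
So at minimum 1 step comes before India, putting India no earlier than position 2. That position is achievable by scheduling exactly that predecessor first.

2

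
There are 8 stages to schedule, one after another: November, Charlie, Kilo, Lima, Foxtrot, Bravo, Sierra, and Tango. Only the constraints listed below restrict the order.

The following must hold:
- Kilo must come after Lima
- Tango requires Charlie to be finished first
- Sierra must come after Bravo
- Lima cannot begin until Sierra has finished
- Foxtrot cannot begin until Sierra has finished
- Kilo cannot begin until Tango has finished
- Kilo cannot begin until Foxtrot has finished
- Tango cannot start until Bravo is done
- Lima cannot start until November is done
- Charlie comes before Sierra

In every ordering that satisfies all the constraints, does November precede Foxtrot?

No chain of constraints connects November to Foxtrot in either direction.
So November can come before Foxtrot or after — it is not forced.

No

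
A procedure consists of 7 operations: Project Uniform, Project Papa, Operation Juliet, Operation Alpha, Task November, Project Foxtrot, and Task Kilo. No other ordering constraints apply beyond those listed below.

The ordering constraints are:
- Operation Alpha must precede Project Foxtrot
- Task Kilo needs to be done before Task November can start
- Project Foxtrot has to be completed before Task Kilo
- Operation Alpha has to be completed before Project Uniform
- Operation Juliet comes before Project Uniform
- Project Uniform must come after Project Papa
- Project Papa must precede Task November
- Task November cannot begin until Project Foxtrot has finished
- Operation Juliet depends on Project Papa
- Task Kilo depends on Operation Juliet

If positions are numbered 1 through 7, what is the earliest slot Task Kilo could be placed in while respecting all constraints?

5

The operations that are forced before Task Kilo, directly or transitively, are Project Papa, Operation Juliet, Operation Alpha, Project Foxtrot. That's 4 operations.
With 4 mandatory predecessors, the earliest Task Kilo can sit is position 4+1 = 5, and placing just those 4 first achieves it.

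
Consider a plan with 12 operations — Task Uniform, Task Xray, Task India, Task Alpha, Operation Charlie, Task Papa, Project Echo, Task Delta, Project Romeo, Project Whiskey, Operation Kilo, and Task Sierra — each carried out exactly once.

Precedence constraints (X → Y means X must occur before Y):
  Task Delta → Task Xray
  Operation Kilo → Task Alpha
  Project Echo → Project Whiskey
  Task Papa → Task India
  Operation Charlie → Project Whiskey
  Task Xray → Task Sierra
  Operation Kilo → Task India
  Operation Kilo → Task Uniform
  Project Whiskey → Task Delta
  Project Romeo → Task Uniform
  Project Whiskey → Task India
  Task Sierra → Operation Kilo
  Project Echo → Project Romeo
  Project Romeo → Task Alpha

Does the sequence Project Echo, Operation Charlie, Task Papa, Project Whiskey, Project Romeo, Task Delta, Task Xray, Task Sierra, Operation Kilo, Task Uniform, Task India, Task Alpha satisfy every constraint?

Every stated constraint is respected: Task Papa sits at position 3, ahead of Task India at position 11, and each of the other listed pairs likewise has the predecessor earlier in the sequence.

Yes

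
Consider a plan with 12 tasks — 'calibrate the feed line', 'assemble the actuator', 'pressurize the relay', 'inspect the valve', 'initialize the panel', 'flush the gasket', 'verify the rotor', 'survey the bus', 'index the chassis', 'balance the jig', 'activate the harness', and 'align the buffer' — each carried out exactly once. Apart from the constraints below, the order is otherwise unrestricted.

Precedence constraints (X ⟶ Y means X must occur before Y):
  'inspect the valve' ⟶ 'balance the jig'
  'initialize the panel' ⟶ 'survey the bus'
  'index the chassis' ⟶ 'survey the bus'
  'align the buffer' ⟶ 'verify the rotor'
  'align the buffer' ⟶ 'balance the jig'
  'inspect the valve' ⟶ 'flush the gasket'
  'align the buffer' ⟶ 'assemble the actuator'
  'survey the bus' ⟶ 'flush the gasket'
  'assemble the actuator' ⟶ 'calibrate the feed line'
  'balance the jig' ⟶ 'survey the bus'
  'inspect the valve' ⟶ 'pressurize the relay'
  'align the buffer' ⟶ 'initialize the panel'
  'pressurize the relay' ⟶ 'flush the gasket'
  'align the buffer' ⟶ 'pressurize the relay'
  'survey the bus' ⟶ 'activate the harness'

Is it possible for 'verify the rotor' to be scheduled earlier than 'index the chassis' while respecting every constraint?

The constraints leave 'verify the rotor' and 'index the chassis' unordered relative to each other; nothing requires 'index the chassis' earlier.
That means at least one valid schedule has 'verify the rotor' before 'index the chassis'.

Yes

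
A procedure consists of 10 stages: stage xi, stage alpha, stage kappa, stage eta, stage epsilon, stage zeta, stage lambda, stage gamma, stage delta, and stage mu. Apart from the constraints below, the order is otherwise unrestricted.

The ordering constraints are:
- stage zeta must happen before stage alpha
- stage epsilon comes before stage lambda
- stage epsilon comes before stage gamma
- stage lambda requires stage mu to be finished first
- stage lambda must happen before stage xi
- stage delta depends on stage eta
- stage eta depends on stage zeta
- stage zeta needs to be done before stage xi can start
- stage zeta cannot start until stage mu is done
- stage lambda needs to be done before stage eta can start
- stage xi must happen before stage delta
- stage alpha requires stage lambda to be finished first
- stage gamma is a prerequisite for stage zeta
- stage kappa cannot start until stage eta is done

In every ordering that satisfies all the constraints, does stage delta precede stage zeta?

The constraints actually force stage zeta before stage delta (via stage zeta → stage xi → stage delta), not the other way around.
So stage delta does not have to come before stage zeta — it cannot.

No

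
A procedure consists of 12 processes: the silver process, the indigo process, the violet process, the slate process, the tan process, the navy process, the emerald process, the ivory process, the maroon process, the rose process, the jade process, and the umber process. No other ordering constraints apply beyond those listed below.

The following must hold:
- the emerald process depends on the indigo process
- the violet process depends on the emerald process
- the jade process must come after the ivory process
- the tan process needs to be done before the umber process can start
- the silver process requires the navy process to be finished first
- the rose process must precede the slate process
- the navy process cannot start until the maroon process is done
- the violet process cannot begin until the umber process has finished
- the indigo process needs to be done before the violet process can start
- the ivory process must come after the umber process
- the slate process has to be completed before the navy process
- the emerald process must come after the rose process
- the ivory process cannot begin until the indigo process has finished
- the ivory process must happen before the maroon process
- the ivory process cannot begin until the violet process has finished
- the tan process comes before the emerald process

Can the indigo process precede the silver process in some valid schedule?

The indigo process is actually forced before the silver process by the constraints, so certainly some valid ordering has the indigo process first.

Yes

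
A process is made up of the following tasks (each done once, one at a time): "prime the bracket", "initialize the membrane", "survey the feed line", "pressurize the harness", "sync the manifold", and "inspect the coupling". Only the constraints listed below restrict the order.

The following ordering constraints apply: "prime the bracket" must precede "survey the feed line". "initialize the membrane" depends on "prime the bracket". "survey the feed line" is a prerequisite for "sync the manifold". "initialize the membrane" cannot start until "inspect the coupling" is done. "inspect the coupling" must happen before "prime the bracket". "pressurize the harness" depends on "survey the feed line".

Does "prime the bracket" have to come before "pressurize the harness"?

Yes

There is a constraint chain "prime the bracket" → "survey the feed line" → "pressurize the harness".
That forces "prime the bracket" before "pressurize the harness" in every valid schedule.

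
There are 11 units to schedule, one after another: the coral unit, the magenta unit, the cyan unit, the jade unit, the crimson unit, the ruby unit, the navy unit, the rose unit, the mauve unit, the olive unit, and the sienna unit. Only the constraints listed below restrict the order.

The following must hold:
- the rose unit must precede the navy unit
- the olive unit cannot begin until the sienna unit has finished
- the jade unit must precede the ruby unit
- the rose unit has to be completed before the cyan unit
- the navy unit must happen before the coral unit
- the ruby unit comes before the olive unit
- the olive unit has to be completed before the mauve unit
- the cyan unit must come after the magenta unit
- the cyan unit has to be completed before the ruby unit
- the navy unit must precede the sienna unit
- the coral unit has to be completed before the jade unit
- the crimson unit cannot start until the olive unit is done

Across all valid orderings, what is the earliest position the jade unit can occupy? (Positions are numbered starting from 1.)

4

Every unit that must precede the jade unit has to come before it. Tracing all chains that end at the jade unit, those units are: the coral unit, the navy unit, the rose unit — 3 in total.
With 3 mandatory predecessors, the earliest the jade unit can sit is position 3+1 = 4, and placing just those 3 first achieves it.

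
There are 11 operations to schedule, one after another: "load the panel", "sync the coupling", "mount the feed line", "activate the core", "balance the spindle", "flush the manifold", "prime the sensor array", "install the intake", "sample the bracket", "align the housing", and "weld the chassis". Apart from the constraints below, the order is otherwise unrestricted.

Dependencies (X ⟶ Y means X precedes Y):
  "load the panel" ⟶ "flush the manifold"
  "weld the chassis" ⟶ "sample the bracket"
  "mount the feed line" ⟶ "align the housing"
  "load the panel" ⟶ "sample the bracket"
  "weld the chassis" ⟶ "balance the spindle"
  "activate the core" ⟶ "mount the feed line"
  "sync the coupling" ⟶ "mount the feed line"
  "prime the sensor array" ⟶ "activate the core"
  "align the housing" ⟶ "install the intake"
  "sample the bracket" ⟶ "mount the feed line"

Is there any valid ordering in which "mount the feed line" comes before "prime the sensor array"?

No

Following "prime the sensor array" → "activate the core" → "mount the feed line", "prime the sensor array" must precede "mount the feed line" in every valid ordering.
Hence "mount the feed line" can never be scheduled before "prime the sensor array".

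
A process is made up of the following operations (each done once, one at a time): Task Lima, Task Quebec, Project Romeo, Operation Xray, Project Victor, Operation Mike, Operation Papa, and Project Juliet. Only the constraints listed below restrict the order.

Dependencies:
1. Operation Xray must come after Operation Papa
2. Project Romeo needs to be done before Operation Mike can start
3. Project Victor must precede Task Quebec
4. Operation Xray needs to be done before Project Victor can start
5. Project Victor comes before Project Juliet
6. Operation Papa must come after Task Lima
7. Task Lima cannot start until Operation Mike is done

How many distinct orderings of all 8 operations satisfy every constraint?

Only Project Romeo has no prerequisites, so it must go first.
Counting all ways to extend the partial order to a total order gives 2.

2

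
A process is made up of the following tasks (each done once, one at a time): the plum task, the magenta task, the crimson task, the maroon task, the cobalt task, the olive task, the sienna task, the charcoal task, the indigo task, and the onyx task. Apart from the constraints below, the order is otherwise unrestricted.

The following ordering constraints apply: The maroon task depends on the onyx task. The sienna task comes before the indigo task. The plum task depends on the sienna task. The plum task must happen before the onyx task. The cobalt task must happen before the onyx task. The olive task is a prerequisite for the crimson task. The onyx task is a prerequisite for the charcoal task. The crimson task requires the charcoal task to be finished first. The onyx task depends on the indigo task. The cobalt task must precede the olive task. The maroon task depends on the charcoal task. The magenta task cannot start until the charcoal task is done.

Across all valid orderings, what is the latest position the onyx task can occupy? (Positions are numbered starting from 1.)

6

Every task that must follow the onyx task has to come after it. Tracing all chains starting from the onyx task, those tasks are: the magenta task, the crimson task, the maroon task, the charcoal task — 4 in total.
So at least 4 tasks follow the onyx task, putting the onyx task no later than position 6. That position is achievable by scheduling everything else first.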